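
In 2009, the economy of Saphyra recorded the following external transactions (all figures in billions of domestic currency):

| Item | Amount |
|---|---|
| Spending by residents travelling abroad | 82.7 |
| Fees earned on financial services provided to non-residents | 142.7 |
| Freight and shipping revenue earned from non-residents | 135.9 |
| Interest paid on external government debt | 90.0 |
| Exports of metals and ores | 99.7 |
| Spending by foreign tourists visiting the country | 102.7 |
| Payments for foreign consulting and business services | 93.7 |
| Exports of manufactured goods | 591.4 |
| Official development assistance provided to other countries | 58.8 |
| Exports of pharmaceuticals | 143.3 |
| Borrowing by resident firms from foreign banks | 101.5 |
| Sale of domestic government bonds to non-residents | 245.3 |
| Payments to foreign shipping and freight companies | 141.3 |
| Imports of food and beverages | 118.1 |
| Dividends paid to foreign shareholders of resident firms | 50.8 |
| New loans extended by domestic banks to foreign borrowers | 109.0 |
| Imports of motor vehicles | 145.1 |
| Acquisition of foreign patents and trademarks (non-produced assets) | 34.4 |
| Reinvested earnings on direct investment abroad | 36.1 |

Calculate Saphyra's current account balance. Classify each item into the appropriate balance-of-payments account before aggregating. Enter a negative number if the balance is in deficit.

471.3

Goods: 591.4 - 145.1 + 99.7 - 118.1 + 143.3 = 571.2
Services: 102.7 - 93.7 - 141.3 + 135.9 + 142.7 - 82.7 = 63.6
Primary income: -50.8 + 36.1 - 90.0 = -104.7
Secondary income: -58.8
Current account = 571.2 + 63.6 + (-104.7) + (-58.8) = 471.3
(Excluded from the current account — financial account: borrowing by resident firms from foreign banks 101.5, sale of domestic government bonds to non-residents 245.3, new loans extended by domestic banks to foreign borrowers 109.0; capital account: acquisition of foreign patents and trademarks (non-produced assets) 34.4.)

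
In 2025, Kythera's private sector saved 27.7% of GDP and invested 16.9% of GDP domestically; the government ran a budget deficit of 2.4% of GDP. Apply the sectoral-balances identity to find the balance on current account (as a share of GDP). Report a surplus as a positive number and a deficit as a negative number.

8.4

By the sectoral-balances identity, CA = (S_private - I) + (T - G).
Private balance = 27.7 - 16.9 = 10.8
Government balance (T - G) = -2.4
CA = 10.8 + (-2.4) = 8.4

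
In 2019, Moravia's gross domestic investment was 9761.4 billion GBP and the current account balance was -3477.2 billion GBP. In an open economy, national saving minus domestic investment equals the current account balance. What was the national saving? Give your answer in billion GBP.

6284.2

S - I = CA (net lending to the rest of the world).
S = I + CA = 9761.4 + (-3477.2) = 6284.2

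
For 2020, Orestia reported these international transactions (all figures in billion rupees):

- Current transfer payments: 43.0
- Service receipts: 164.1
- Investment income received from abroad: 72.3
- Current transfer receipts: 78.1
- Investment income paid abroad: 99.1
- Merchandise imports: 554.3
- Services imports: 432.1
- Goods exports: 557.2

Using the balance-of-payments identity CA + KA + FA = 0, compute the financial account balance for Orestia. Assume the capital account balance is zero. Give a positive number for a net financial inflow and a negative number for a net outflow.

256.8

Goods balance = 557.2 - 554.3 = 2.9
Services balance = 164.1 - 432.1 = -268.0
Trade balance (goods + services) = 2.9 + (-268.0) = -265.1
Net primary income = 72.3 - 99.1 = -26.8
Net secondary income = 78.1 - 43.0 = 35.1
Current account = -265.1 + (-26.8) + 35.1 = -256.8
Financial account = -(-256.8) = 256.8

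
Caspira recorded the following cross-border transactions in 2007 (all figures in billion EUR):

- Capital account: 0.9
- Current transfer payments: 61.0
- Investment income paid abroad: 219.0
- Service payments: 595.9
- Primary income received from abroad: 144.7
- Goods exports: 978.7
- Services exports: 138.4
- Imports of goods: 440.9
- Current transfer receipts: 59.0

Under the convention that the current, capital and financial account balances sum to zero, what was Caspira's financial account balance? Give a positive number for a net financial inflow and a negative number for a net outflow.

Goods balance = 978.7 - 440.9 = 537.8
Services balance = 138.4 - 595.9 = -457.5
Trade balance (goods + services) = 537.8 + (-457.5) = 80.3
Net primary income = 144.7 - 219.0 = -74.3
Net secondary income = 59.0 - 61.0 = -2.0
Current account = 80.3 + (-74.3) + (-2.0) = 4.0
Financial account = -(4.0 + 0.9) = -4.9

-4.9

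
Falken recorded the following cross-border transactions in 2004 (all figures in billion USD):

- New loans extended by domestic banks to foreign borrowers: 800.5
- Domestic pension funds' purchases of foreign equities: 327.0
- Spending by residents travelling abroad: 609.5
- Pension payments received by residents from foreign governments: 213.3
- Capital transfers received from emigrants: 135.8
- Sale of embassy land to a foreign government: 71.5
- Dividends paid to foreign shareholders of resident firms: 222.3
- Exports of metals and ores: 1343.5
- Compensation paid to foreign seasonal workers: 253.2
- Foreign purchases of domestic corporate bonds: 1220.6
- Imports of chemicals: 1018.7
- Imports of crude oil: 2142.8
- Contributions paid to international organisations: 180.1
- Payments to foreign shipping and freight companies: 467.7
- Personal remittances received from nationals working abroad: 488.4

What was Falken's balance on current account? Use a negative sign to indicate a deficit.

-2849.1

Goods: 1343.5 - 2142.8 - 1018.7 = -1818.0
Services: -467.7 - 609.5 = -1077.2
Primary income: -253.2 - 222.3 = -475.5
Secondary income: 213.3 + 488.4 - 180.1 = 521.6
Current account = (-1818.0) + (-1077.2) + (-475.5) + 521.6 = -2849.1
(Excluded from the current account — financial account: new loans extended by domestic banks to foreign borrowers 800.5, domestic pension funds' purchases of foreign equities 327.0, foreign purchases of domestic corporate bonds 1220.6; capital account: capital transfers received from emigrants 135.8, sale of embassy land to a foreign government 71.5.)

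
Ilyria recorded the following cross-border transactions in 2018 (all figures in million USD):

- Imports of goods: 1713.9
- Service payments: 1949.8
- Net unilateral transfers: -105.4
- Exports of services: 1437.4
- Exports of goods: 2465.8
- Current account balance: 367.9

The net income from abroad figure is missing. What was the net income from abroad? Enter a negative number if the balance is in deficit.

233.8

Current account = goods balance + services balance + net primary income + net secondary income
Sum of the known components = 134.1
Net income from abroad = CA - (known components) = 367.9 - 134.1 = 233.8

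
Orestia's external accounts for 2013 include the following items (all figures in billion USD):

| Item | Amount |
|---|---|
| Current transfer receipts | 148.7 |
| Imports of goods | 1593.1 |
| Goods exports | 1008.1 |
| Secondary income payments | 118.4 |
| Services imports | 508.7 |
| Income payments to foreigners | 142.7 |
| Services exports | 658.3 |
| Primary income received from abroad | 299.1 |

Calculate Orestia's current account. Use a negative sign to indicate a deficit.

Goods balance = 1008.1 - 1593.1 = -585.0
Services balance = 658.3 - 508.7 = 149.6
Trade balance (goods + services) = -585.0 + 149.6 = -435.4
Net primary income = 299.1 - 142.7 = 156.4
Net secondary income = 148.7 - 118.4 = 30.3
Current account = -435.4 + 156.4 + 30.3 = -248.7

-248.7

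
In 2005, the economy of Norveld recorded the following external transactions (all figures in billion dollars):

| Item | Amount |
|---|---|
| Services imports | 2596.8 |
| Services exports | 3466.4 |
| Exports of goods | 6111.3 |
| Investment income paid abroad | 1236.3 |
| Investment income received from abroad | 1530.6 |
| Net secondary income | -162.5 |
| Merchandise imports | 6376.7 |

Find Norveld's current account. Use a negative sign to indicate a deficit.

736.0

Goods balance = 6111.3 - 6376.7 = -265.4
Services balance = 3466.4 - 2596.8 = 869.6
Trade balance (goods + services) = -265.4 + 869.6 = 604.2
Net primary income = 1530.6 - 1236.3 = 294.3
Net secondary income = -162.5
Current account = 604.2 + 294.3 + (-162.5) = 736.0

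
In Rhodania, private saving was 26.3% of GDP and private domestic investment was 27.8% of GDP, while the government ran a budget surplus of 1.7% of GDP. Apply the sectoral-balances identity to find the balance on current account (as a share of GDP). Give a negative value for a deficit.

0.2

By the sectoral-balances identity, CA = (S_private - I) + (T - G).
Private balance = 26.3 - 27.8 = -1.5
Government balance (T - G) = 1.7
CA = -1.5 + 1.7 = 0.2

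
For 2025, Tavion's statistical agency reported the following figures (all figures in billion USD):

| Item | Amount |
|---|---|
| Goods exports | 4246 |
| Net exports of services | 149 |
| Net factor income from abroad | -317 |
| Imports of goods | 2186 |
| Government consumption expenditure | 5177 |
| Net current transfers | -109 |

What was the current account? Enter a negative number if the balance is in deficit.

1783

Goods balance = 4246 - 2186 = 2060
Services balance = 149
Trade balance (goods + services) = 2060 + 149 = 2209
Net primary income = -317
Net secondary income = -109
Current account = 2209 + (-317) + (-109) = 1783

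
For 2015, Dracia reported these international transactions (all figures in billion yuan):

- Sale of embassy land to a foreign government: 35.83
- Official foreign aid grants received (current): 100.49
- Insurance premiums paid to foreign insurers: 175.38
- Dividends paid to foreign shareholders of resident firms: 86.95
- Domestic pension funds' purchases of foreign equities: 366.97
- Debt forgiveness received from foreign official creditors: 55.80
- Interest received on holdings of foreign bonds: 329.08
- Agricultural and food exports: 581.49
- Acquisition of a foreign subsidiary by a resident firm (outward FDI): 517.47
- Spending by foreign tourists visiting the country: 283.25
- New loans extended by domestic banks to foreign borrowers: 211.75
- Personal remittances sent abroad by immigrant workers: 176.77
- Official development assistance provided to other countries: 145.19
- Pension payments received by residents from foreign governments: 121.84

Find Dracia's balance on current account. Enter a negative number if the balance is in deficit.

Goods: 581.49
Services: -175.38 + 283.25 = 107.87
Primary income: -86.95 + 329.08 = 242.13
Secondary income: -145.19 + 100.49 - 176.77 + 121.84 = -99.63
Current account = 581.49 + 107.87 + 242.13 + (-99.63) = 831.86
(Excluded from the current account — capital account: sale of embassy land to a foreign government 35.83, debt forgiveness received from foreign official creditors 55.80; financial account: domestic pension funds' purchases of foreign equities 366.97, acquisition of a foreign subsidiary by a resident firm (outward FDI) 517.47, new loans extended by domestic banks to foreign borrowers 211.75.)

831.86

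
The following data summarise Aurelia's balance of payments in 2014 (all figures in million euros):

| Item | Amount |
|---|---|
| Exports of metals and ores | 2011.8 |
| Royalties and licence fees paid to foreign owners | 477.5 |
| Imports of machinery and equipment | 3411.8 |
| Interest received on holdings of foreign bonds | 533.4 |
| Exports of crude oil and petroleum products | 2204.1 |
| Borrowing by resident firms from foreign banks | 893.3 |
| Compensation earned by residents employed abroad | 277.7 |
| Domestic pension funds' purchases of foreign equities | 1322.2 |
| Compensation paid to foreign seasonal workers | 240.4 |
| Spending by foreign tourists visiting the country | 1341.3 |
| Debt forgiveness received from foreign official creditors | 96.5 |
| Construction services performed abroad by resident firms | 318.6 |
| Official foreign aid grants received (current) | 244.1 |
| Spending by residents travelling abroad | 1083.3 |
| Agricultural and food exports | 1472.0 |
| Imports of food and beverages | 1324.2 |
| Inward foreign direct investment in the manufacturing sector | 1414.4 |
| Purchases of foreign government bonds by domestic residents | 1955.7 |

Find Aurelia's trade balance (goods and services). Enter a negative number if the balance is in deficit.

Goods: 2011.8 + 1472.0 - 3411.8 - 1324.2 + 2204.1 = 951.9
Services: -1083.3 + 318.6 + 1341.3 - 477.5 = 99.1
Trade balance = 951.9 + 99.1 = 1051.0
(Excluded from the trade balance — primary income: interest received on holdings of foreign bonds 533.4, compensation earned by residents employed abroad 277.7, compensation paid to foreign seasonal workers 240.4; financial account: borrowing by resident firms from foreign banks 893.3, domestic pension funds' purchases of foreign equities 1322.2, inward foreign direct investment in the manufacturing sector 1414.4, purchases of foreign government bonds by domestic residents 1955.7; capital account: debt forgiveness received from foreign official creditors 96.5; secondary income: official foreign aid grants received (current) 244.1.)

1051.0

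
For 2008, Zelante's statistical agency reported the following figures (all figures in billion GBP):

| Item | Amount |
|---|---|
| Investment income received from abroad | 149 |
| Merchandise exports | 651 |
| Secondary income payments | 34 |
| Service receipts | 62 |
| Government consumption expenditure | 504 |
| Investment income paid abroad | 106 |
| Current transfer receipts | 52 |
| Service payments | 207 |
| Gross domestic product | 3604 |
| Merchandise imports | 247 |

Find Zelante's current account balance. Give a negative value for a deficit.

Goods balance = 651 - 247 = 404
Services balance = 62 - 207 = -145
Trade balance (goods + services) = 404 + (-145) = 259
Net primary income = 149 - 106 = 43
Net secondary income = 52 - 34 = 18
Current account = 259 + 43 + 18 = 320

320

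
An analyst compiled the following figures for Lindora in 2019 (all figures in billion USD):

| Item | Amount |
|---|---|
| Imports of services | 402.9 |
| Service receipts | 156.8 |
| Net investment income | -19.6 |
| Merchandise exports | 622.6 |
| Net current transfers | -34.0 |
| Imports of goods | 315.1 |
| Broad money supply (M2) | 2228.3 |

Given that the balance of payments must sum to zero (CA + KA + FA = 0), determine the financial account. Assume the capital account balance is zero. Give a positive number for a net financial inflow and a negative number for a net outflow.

Goods balance = 622.6 - 315.1 = 307.5
Services balance = 156.8 - 402.9 = -246.1
Trade balance (goods + services) = 307.5 + (-246.1) = 61.4
Net primary income = -19.6
Net secondary income = -34.0
Current account = 61.4 + (-19.6) + (-34.0) = 7.8
Financial account = -(7.8) = -7.8

-7.8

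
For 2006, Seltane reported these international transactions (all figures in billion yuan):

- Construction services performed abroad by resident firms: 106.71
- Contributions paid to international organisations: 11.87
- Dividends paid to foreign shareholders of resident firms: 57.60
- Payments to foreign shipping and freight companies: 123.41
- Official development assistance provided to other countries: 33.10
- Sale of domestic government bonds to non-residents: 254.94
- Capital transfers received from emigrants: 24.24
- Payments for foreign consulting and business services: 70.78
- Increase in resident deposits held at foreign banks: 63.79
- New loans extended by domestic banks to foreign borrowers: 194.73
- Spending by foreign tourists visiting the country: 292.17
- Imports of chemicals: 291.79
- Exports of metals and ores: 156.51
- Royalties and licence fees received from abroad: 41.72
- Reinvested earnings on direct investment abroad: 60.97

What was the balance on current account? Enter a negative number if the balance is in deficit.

69.53

Goods: -291.79 + 156.51 = -135.28
Services: -70.78 - 123.41 + 292.17 + 41.72 + 106.71 = 246.41
Primary income: -57.60 + 60.97 = 3.37
Secondary income: -33.10 - 11.87 = -44.97
Current account = (-135.28) + 246.41 + 3.37 + (-44.97) = 69.53
(Excluded from the current account — financial account: sale of domestic government bonds to non-residents 254.94, increase in resident deposits held at foreign banks 63.79, new loans extended by domestic banks to foreign borrowers 194.73; capital account: capital transfers received from emigrants 24.24.)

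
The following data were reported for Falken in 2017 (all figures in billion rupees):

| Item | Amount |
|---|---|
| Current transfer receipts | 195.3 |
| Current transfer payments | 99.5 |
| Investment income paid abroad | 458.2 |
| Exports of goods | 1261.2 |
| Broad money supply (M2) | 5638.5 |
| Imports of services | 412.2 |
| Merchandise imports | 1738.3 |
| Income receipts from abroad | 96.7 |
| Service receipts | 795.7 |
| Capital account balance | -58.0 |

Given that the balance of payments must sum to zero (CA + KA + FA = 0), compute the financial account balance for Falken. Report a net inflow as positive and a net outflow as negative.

Goods balance = 1261.2 - 1738.3 = -477.1
Services balance = 795.7 - 412.2 = 383.5
Trade balance (goods + services) = -477.1 + 383.5 = -93.6
Net primary income = 96.7 - 458.2 = -361.5
Net secondary income = 195.3 - 99.5 = 95.8
Current account = -93.6 + (-361.5) + 95.8 = -359.3
Financial account = -(-359.3 + (-58.0)) = 417.3

417.3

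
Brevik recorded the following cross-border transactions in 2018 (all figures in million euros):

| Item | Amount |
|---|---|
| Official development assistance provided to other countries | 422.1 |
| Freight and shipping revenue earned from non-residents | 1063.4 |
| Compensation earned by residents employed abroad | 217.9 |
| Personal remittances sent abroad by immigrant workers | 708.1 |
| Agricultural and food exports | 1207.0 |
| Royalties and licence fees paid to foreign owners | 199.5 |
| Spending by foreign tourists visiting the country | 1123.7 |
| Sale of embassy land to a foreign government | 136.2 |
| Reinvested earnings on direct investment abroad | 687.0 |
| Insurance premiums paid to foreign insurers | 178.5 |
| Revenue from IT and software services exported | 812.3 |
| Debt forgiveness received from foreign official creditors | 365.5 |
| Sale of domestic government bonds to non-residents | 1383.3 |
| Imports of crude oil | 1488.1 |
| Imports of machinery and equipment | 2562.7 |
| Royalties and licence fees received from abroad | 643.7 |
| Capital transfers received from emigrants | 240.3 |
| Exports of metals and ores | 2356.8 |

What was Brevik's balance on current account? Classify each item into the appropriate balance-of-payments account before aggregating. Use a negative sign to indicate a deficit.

2552.8

Goods: 1207.0 - 1488.1 - 2562.7 + 2356.8 = -487.0
Services: 1123.7 + 643.7 - 178.5 + 1063.4 - 199.5 + 812.3 = 3265.1
Primary income: 217.9 + 687.0 = 904.9
Secondary income: -708.1 - 422.1 = -1130.2
Current account = (-487.0) + 3265.1 + 904.9 + (-1130.2) = 2552.8
(Excluded from the current account — capital account: sale of embassy land to a foreign government 136.2, debt forgiveness received from foreign official creditors 365.5, capital transfers received from emigrants 240.3; financial account: sale of domestic government bonds to non-residents 1383.3.)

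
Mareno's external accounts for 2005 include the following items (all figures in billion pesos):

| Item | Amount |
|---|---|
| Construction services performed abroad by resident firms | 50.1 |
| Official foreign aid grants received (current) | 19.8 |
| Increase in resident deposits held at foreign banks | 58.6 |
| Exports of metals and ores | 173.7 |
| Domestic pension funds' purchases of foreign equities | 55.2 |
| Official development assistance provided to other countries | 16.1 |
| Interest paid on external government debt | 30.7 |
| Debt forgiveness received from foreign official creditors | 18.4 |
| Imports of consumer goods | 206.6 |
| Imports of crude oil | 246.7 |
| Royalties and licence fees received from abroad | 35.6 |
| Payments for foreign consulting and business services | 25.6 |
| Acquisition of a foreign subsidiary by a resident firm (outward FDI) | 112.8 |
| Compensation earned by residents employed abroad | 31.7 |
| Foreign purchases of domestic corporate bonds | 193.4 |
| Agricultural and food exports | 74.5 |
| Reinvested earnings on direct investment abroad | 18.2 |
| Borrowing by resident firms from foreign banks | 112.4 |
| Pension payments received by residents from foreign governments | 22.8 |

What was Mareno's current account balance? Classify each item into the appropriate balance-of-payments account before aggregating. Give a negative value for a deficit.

-99.3

Goods: 74.5 + 173.7 - 246.7 - 206.6 = -205.1
Services: 50.1 + 35.6 - 25.6 = 60.1
Primary income: 18.2 + 31.7 - 30.7 = 19.2
Secondary income: -16.1 + 19.8 + 22.8 = 26.5
Current account = (-205.1) + 60.1 + 19.2 + 26.5 = -99.3
(Excluded from the current account — financial account: increase in resident deposits held at foreign banks 58.6, domestic pension funds' purchases of foreign equities 55.2, acquisition of a foreign subsidiary by a resident firm (outward FDI) 112.8, foreign purchases of domestic corporate bonds 193.4, borrowing by resident firms from foreign banks 112.4; capital account: debt forgiveness received from foreign official creditors 18.4.)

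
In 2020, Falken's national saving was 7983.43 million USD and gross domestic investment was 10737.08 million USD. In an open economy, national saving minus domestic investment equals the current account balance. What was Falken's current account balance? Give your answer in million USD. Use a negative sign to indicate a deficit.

-2753.65

CA = S - I = 7983.43 - 10737.08 = -2753.65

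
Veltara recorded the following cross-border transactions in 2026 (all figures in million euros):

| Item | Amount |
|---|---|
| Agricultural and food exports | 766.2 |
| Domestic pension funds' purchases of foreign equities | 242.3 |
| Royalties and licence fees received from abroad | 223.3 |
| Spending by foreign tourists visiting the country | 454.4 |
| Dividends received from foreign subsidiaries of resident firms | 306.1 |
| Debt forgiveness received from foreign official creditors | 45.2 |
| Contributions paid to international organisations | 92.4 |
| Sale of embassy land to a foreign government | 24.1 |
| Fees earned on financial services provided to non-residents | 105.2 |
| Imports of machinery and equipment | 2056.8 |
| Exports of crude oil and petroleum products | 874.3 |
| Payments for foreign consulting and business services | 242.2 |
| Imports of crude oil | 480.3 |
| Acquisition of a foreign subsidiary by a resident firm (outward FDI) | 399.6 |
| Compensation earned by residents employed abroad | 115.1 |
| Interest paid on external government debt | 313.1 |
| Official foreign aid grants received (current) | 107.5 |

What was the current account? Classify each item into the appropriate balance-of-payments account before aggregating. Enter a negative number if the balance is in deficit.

-232.7

Goods: 874.3 + 766.2 - 480.3 - 2056.8 = -896.6
Services: -242.2 + 223.3 + 454.4 + 105.2 = 540.7
Primary income: 306.1 + 115.1 - 313.1 = 108.1
Secondary income: 107.5 - 92.4 = 15.1
Current account = (-896.6) + 540.7 + 108.1 + 15.1 = -232.7
(Excluded from the current account — financial account: domestic pension funds' purchases of foreign equities 242.3, acquisition of a foreign subsidiary by a resident firm (outward FDI) 399.6; capital account: debt forgiveness received from foreign official creditors 45.2, sale of embassy land to a foreign government 24.1.)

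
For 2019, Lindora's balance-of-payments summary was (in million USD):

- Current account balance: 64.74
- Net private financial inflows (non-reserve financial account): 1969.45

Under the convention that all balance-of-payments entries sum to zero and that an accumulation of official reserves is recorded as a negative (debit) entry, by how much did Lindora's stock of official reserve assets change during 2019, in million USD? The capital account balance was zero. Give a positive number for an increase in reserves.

Official reserve transactions balance = -(64.74 + 1969.45) = -2034.19
An accumulation of reserves is recorded as a debit (negative entry), so the change in the stock of reserves is the negative of that balance.
Change in official reserves = -(-2034.19) = 2034.19

2034.19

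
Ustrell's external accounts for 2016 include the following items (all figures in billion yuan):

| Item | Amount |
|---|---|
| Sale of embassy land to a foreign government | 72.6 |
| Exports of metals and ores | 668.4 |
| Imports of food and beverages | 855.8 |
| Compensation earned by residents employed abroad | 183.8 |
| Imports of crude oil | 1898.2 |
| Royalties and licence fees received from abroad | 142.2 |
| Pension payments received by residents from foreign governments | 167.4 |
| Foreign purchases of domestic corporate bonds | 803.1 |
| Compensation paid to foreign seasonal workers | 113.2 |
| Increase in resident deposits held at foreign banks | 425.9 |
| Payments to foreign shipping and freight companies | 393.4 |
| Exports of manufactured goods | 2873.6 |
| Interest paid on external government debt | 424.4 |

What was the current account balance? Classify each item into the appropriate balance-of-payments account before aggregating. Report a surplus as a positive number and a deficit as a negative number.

Goods: -855.8 - 1898.2 + 668.4 + 2873.6 = 788.0
Services: -393.4 + 142.2 = -251.2
Primary income: 183.8 - 113.2 - 424.4 = -353.8
Secondary income: 167.4
Current account = 788.0 + (-251.2) + (-353.8) + 167.4 = 350.4
(Excluded from the current account — capital account: sale of embassy land to a foreign government 72.6; financial account: foreign purchases of domestic corporate bonds 803.1, increase in resident deposits held at foreign banks 425.9.)

350.4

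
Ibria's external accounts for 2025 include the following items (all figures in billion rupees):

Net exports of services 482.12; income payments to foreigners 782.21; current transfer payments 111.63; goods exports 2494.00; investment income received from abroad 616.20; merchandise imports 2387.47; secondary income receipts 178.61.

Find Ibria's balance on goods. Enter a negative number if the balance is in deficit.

Goods balance = 2494.00 - 2387.47 = 106.53

106.53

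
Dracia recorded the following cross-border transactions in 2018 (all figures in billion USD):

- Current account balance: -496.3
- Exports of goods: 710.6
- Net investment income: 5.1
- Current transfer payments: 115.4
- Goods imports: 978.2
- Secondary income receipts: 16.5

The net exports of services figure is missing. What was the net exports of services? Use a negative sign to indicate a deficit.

-134.9

Current account = goods balance + services balance + net primary income + net secondary income
Sum of the known components = -361.4
Net exports of services = CA - (known components) = -496.3 - (-361.4) = -134.9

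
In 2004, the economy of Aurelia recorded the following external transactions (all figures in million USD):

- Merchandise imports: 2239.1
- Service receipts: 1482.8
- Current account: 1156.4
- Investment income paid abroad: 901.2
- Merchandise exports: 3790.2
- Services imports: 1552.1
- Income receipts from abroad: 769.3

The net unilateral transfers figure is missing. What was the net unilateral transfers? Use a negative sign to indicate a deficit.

Current account = goods balance + services balance + net primary income + net secondary income
Sum of the known components = 1349.9
Net unilateral transfers = CA - (known components) = 1156.4 - 1349.9 = -193.5

-193.5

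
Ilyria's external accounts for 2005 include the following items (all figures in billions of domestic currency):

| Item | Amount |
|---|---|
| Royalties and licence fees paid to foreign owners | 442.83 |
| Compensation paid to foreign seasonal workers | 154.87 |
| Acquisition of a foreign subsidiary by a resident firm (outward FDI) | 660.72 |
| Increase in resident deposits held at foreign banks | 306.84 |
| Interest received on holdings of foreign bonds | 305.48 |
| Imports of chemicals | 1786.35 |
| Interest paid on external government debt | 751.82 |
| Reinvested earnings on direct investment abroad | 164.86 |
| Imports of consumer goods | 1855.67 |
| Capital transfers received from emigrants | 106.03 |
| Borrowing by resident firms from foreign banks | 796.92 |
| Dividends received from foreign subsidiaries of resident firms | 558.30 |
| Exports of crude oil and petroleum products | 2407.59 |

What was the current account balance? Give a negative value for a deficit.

Goods: -1855.67 - 1786.35 + 2407.59 = -1234.43
Services: -442.83
Primary income: 305.48 - 751.82 + 164.86 - 154.87 + 558.30 = 121.95
Current account = (-1234.43) + (-442.83) + 121.95 = -1555.31
(Excluded from the current account — financial account: acquisition of a foreign subsidiary by a resident firm (outward FDI) 660.72, increase in resident deposits held at foreign banks 306.84, borrowing by resident firms from foreign banks 796.92; capital account: capital transfers received from emigrants 106.03.)

-1555.31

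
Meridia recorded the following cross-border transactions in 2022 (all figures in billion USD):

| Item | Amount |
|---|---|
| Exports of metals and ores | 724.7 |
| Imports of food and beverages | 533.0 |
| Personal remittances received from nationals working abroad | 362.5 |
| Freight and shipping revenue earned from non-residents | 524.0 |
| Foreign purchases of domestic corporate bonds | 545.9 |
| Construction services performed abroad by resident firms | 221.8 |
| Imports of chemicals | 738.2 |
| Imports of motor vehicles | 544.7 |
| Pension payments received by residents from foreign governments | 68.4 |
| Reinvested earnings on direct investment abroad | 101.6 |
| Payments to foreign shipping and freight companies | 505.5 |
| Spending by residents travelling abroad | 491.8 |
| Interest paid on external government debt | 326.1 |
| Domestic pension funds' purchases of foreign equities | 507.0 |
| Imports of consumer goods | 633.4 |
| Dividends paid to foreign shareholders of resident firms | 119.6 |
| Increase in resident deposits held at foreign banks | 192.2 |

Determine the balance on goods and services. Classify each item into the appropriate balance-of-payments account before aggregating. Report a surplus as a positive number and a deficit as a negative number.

-1976.1

Goods: -633.4 + 724.7 - 533.0 - 738.2 - 544.7 = -1724.6
Services: -505.5 + 524.0 - 491.8 + 221.8 = -251.5
Trade balance = -1724.6 + (-251.5) = -1976.1
(Excluded from the trade balance — secondary income: personal remittances received from nationals working abroad 362.5, pension payments received by residents from foreign governments 68.4; financial account: foreign purchases of domestic corporate bonds 545.9, domestic pension funds' purchases of foreign equities 507.0, increase in resident deposits held at foreign banks 192.2; primary income: reinvested earnings on direct investment abroad 101.6, interest paid on external government debt 326.1, dividends paid to foreign shareholders of resident firms 119.6.)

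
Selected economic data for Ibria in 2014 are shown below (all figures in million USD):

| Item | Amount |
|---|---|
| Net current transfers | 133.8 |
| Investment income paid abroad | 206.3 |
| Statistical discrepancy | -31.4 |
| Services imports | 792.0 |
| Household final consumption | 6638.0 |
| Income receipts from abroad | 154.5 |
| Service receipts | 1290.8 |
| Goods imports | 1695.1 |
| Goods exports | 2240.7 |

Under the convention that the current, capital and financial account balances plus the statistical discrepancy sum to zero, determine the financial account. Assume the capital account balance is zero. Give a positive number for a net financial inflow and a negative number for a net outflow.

-1095.0

Goods balance = 2240.7 - 1695.1 = 545.6
Services balance = 1290.8 - 792.0 = 498.8
Trade balance (goods + services) = 545.6 + 498.8 = 1044.4
Net primary income = 154.5 - 206.3 = -51.8
Net secondary income = 133.8
Current account = 1044.4 + (-51.8) + 133.8 = 1126.4
Financial account = -(1126.4 + (-31.4)) = -1095.0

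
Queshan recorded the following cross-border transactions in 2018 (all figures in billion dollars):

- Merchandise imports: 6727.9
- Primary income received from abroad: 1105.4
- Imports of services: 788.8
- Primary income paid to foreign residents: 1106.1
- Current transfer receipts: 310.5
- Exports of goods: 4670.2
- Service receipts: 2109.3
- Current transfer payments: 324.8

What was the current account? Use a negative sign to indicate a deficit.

Goods balance = 4670.2 - 6727.9 = -2057.7
Services balance = 2109.3 - 788.8 = 1320.5
Trade balance (goods + services) = -2057.7 + 1320.5 = -737.2
Net primary income = 1105.4 - 1106.1 = -0.7
Net secondary income = 310.5 - 324.8 = -14.3
Current account = -737.2 + (-0.7) + (-14.3) = -752.2

-752.2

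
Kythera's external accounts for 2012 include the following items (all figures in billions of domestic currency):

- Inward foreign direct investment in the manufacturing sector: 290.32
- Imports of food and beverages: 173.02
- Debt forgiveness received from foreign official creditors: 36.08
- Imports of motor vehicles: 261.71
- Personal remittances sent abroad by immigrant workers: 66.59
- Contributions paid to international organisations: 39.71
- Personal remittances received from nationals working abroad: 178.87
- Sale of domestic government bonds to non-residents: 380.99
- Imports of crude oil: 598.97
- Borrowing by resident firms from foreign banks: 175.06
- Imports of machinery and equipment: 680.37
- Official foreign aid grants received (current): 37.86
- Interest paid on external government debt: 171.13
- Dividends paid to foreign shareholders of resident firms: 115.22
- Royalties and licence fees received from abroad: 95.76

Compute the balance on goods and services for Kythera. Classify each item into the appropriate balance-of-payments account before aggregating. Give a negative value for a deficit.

Goods: -173.02 - 680.37 - 598.97 - 261.71 = -1714.07
Services: 95.76
Trade balance = -1714.07 + 95.76 = -1618.31
(Excluded from the trade balance — financial account: inward foreign direct investment in the manufacturing sector 290.32, sale of domestic government bonds to non-residents 380.99, borrowing by resident firms from foreign banks 175.06; capital account: debt forgiveness received from foreign official creditors 36.08; secondary income: personal remittances sent abroad by immigrant workers 66.59, contributions paid to international organisations 39.71, personal remittances received from nationals working abroad 178.87, official foreign aid grants received (current) 37.86; primary income: interest paid on external government debt 171.13, dividends paid to foreign shareholders of resident firms 115.22.)

-1618.31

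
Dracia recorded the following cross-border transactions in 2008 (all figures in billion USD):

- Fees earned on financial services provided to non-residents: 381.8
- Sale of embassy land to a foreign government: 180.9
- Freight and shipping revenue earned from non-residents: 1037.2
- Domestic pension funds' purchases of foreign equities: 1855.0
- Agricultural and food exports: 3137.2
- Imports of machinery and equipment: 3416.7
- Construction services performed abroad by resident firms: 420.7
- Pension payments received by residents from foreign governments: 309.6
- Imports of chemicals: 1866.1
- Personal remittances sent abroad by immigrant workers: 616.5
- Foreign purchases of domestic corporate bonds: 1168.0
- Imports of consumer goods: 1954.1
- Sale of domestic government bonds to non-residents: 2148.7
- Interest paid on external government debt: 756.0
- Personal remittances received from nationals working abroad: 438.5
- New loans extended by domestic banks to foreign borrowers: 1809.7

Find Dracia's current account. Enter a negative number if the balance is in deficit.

Goods: -1954.1 + 3137.2 - 3416.7 - 1866.1 = -4099.7
Services: 381.8 + 1037.2 + 420.7 = 1839.7
Primary income: -756.0
Secondary income: 438.5 + 309.6 - 616.5 = 131.6
Current account = (-4099.7) + 1839.7 + (-756.0) + 131.6 = -2884.4
(Excluded from the current account — capital account: sale of embassy land to a foreign government 180.9; financial account: domestic pension funds' purchases of foreign equities 1855.0, foreign purchases of domestic corporate bonds 1168.0, sale of domestic government bonds to non-residents 2148.7, new loans extended by domestic banks to foreign borrowers 1809.7.)

-2884.4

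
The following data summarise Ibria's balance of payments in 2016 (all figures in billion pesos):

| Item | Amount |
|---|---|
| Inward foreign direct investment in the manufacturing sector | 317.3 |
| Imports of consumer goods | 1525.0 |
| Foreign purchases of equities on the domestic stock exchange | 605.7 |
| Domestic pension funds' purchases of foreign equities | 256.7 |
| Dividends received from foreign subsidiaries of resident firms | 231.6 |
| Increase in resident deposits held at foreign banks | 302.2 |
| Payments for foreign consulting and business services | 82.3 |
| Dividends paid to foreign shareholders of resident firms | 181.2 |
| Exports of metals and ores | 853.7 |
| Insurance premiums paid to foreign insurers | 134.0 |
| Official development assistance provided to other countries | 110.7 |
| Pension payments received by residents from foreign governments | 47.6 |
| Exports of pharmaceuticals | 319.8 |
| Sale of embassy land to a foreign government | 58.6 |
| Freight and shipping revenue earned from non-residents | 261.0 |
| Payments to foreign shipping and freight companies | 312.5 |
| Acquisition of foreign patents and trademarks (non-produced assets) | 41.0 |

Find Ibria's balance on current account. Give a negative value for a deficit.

Goods: -1525.0 + 853.7 + 319.8 = -351.5
Services: -82.3 + 261.0 - 134.0 - 312.5 = -267.8
Primary income: 231.6 - 181.2 = 50.4
Secondary income: 47.6 - 110.7 = -63.1
Current account = (-351.5) + (-267.8) + 50.4 + (-63.1) = -632.0
(Excluded from the current account — financial account: inward foreign direct investment in the manufacturing sector 317.3, foreign purchases of equities on the domestic stock exchange 605.7, domestic pension funds' purchases of foreign equities 256.7, increase in resident deposits held at foreign banks 302.2; capital account: sale of embassy land to a foreign government 58.6, acquisition of foreign patents and trademarks (non-produced assets) 41.0.)

-632.0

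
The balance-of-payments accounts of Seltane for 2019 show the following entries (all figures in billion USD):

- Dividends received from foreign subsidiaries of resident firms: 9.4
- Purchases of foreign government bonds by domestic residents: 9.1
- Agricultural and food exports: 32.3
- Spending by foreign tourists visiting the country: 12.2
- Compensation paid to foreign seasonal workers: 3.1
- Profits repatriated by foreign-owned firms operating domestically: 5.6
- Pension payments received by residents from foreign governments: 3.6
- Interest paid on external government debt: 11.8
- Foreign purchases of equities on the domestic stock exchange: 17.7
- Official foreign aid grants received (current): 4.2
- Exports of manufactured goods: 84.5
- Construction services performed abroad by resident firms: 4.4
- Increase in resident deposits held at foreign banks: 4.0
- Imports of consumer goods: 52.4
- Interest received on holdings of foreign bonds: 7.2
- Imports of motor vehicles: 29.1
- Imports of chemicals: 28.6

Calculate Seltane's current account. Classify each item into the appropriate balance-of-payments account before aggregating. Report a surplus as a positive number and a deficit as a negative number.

27.2

Goods: -52.4 - 28.6 - 29.1 + 84.5 + 32.3 = 6.7
Services: 12.2 + 4.4 = 16.6
Primary income: 7.2 - 5.6 - 3.1 - 11.8 + 9.4 = -3.9
Secondary income: 3.6 + 4.2 = 7.8
Current account = 6.7 + 16.6 + (-3.9) + 7.8 = 27.2
(Excluded from the current account — financial account: purchases of foreign government bonds by domestic residents 9.1, foreign purchases of equities on the domestic stock exchange 17.7, increase in resident deposits held at foreign banks 4.0.)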